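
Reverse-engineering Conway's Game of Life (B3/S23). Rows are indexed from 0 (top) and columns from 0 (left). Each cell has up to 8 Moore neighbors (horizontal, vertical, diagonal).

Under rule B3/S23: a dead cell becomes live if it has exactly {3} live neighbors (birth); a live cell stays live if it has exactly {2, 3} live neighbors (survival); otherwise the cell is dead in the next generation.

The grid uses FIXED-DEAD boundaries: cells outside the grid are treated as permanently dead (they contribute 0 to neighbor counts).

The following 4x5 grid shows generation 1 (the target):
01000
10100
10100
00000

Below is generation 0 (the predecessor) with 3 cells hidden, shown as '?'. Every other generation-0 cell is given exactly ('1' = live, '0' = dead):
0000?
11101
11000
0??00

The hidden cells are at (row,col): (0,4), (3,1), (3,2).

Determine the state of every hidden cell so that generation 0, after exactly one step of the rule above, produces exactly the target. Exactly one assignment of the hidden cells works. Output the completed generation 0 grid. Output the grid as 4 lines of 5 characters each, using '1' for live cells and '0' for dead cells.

Answer: 00000
11101
11000
00000

Derivation:
Hidden generation-0 cells (in order): (0,4), (3,1), (3,2).
A hidden cell only influences target cells in its own 3x3 neighborhood. Try each of the 2^3 = 8 assignments, step the completed generation 0 forward once under B3/S23, and compare with the target:
  (0,4)=0 (3,1)=0 (3,2)=0 -> step reproduces the target at every cell -> ACCEPT
  (0,4)=0 (3,1)=0 (3,2)=1 -> step gives (2,2)='0' but target has '1' -> reject
  (0,4)=0 (3,1)=1 (3,2)=0 -> step gives (2,0)='0' but target has '1' -> reject
  (0,4)=0 (3,1)=1 (3,2)=1 -> step gives (2,0)='0' but target has '1' -> reject
  (0,4)=1 (3,1)=0 (3,2)=0 -> step gives (0,3)='1' but target has '0' -> reject
  (0,4)=1 (3,1)=0 (3,2)=1 -> step gives (0,3)='1' but target has '0' -> reject
  (0,4)=1 (3,1)=1 (3,2)=0 -> step gives (0,3)='1' but target has '0' -> reject
  (0,4)=1 (3,1)=1 (3,2)=1 -> step gives (0,3)='1' but target has '0' -> reject
Unique solution: (0,4)=dead, (3,1)=dead, (3,2)=dead.
Check: live-neighbor counts of every cell in the completed generation 0:
23221
34220
34321
22100
Applying B3/S23 to generation 0 with these counts gives:
01000
10100
10100
00000
which matches the target exactly.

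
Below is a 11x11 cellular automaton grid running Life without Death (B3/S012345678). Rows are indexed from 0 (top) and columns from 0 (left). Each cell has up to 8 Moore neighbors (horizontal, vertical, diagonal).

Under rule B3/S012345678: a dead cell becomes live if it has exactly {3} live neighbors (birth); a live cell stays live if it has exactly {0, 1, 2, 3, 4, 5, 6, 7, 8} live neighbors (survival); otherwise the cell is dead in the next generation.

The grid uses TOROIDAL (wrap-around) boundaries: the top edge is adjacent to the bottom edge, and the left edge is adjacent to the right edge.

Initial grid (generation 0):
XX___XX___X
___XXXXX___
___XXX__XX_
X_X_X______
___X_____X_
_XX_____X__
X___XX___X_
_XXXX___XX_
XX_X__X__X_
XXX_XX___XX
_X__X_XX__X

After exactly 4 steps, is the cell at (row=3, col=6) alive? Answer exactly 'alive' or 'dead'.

Simulating step by step:
Generation 0 (given above): 50 live cells
Generation 1: 71 live cells
XXXX_XX___X
X_XXXXXXXXX
__XXXX_XXX_
X_X_XX__XXX
___X_____X_
_XXXX___XXX
X___XX___XX
_XXXX___XX_
XX_X__X__X_
XXX_XX_XXXX
_X_XX_XX__X
Generation 2: 76 live cells
XXXX_XX___X
X_XXXXXXXXX
__XXXX_XXX_
XXX_XXXXXXX
___X_X___X_
_XXXXX__XXX
X___XX___XX
_XXXX___XX_
XX_X__X__X_
XXX_XX_XXXX
_X_XX_XX__X
Generation 3: 77 live cells
XXXX_XX___X
X_XXXXXXXXX
__XXXX_XXX_
XXX_XXXXXXX
___X_X___X_
_XXXXXX_XXX
X___XX___XX
_XXXX___XX_
XX_X__X__X_
XXX_XX_XXXX
_X_XX_XX__X
Generation 4: 79 live cells
XXXX_XX___X
X_XXXXXXXXX
__XXXX_XXX_
XXX_XXXXXXX
___X_X___X_
_XXXXXX_XXX
X___XXXX_XX
_XXXX___XX_
XX_X__X__X_
XXX_XX_XXXX
_X_XX_XX__X

Cell (3,6) at generation 4: 1 -> alive

Answer: alive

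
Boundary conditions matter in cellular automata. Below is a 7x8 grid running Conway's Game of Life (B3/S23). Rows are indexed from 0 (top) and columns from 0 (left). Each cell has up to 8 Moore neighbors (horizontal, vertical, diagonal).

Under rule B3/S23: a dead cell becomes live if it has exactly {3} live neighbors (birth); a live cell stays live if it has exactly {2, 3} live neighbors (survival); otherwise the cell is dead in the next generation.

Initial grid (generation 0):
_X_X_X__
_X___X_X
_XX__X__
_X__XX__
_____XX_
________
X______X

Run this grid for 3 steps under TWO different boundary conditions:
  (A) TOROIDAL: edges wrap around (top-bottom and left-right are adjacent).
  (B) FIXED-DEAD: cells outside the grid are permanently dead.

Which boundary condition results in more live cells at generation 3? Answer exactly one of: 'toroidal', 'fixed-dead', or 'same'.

Answer: toroidal

Derivation:
Under TOROIDAL boundary, generation 3:
XXXXX_XX
_X____X_
_X_____X
XXX___X_
X_XXX___
________
XXX___X_
Population = 23

Under FIXED-DEAD boundary, generation 3:
_____XX_
__XX__X_
_XX_____
__X___X_
___XX_XX
_____X__
________
Population = 14

Comparison: toroidal=23, fixed-dead=14 -> toroidal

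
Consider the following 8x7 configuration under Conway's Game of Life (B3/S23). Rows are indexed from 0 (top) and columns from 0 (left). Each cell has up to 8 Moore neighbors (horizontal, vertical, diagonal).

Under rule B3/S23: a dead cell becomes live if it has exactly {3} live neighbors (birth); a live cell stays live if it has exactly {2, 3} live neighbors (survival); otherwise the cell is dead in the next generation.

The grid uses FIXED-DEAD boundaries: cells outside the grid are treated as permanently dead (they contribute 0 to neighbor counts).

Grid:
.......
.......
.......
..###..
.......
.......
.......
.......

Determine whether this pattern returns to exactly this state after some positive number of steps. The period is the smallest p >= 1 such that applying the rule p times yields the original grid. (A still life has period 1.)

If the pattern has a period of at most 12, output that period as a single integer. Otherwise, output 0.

Simulating and comparing each generation to the original:
Gen 0 (original, given above): 3 live cells
Gen 1: 3 live cells, differs from original
Gen 2: 3 live cells, MATCHES original -> period = 2

Answer: 2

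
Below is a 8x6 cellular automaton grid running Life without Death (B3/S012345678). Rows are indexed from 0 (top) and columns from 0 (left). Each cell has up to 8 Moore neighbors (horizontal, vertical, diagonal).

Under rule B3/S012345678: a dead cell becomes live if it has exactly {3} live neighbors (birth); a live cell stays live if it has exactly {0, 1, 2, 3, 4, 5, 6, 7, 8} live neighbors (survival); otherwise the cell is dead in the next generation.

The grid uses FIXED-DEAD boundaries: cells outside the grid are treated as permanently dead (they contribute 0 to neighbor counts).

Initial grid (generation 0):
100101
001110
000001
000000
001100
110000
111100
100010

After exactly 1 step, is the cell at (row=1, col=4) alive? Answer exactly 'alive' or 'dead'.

Answer: alive

Derivation:
Simulating step by step:
Generation 0 (given above): 17 live cells
Generation 1: 24 live cells
101101
001111
000111
000000
011100
110000
111100
101110

Cell (1,4) at generation 1: 1 -> alive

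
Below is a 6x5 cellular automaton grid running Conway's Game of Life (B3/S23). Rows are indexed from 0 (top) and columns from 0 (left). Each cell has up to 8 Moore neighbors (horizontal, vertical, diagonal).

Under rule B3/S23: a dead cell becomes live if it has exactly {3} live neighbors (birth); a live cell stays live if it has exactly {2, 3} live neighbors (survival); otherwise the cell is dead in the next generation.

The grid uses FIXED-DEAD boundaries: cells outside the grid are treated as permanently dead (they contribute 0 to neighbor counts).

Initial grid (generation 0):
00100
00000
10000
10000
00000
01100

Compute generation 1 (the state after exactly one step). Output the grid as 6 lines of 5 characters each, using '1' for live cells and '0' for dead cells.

Answer: 00000
00000
00000
00000
01000
00000

Derivation:
Simulating step by step:
Generation 0 (given above): 5 live cells
Generation 1: 1 live cells
(generation 1 grid is the final answer)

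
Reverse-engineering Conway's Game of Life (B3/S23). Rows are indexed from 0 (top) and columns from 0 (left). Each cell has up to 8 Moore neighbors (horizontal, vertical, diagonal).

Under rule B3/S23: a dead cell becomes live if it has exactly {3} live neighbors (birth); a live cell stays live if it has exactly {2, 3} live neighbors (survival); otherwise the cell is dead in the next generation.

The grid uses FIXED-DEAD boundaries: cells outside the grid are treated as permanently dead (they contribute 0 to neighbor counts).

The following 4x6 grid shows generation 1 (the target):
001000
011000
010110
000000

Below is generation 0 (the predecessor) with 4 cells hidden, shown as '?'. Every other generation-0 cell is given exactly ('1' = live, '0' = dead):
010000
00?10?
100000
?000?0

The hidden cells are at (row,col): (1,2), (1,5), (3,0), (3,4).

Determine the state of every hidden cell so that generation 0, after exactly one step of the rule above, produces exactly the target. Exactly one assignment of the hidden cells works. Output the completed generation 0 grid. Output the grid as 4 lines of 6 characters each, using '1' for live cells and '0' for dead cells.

Answer: 010000
001101
100000
100010

Derivation:
Hidden generation-0 cells (in order): (1,2), (1,5), (3,0), (3,4).
A hidden cell only influences target cells in its own 3x3 neighborhood. Try each of the 2^4 = 16 assignments, step the completed generation 0 forward once under B3/S23, and compare with the target:
  (1,2)=0 (1,5)=0 (3,0)=0 (3,4)=0 -> step gives (0,2)='0' but target has '1' -> reject
  (1,2)=0 (1,5)=0 (3,0)=0 (3,4)=1 -> step gives (0,2)='0' but target has '1' -> reject
  (1,2)=0 (1,5)=0 (3,0)=1 (3,4)=0 -> step gives (0,2)='0' but target has '1' -> reject
  (1,2)=0 (1,5)=0 (3,0)=1 (3,4)=1 -> step gives (0,2)='0' but target has '1' -> reject
  (1,2)=0 (1,5)=1 (3,0)=0 (3,4)=0 -> step gives (0,2)='0' but target has '1' -> reject
  (1,2)=0 (1,5)=1 (3,0)=0 (3,4)=1 -> step gives (0,2)='0' but target has '1' -> reject
  (1,2)=0 (1,5)=1 (3,0)=1 (3,4)=0 -> step gives (0,2)='0' but target has '1' -> reject
  (1,2)=0 (1,5)=1 (3,0)=1 (3,4)=1 -> step gives (0,2)='0' but target has '1' -> reject
  (1,2)=1 (1,5)=0 (3,0)=0 (3,4)=0 -> step gives (2,1)='0' but target has '1' -> reject
  (1,2)=1 (1,5)=0 (3,0)=0 (3,4)=1 -> step gives (2,1)='0' but target has '1' -> reject
  (1,2)=1 (1,5)=0 (3,0)=1 (3,4)=0 -> step gives (2,3)='0' but target has '1' -> reject
  (1,2)=1 (1,5)=0 (3,0)=1 (3,4)=1 -> step gives (2,4)='0' but target has '1' -> reject
  (1,2)=1 (1,5)=1 (3,0)=0 (3,4)=0 -> step gives (2,1)='0' but target has '1' -> reject
  (1,2)=1 (1,5)=1 (3,0)=0 (3,4)=1 -> step gives (2,1)='0' but target has '1' -> reject
  (1,2)=1 (1,5)=1 (3,0)=1 (3,4)=0 -> step gives (2,3)='0' but target has '1' -> reject
  (1,2)=1 (1,5)=1 (3,0)=1 (3,4)=1 -> step reproduces the target at every cell -> ACCEPT
Unique solution: (1,2)=live, (1,5)=live, (3,0)=live, (3,4)=live.
Check: live-neighbor counts of every cell in the completed generation 0:
113221
232120
132332
120101
Applying B3/S23 to generation 0 with these counts gives:
001000
011000
010110
000000
which matches the target exactly.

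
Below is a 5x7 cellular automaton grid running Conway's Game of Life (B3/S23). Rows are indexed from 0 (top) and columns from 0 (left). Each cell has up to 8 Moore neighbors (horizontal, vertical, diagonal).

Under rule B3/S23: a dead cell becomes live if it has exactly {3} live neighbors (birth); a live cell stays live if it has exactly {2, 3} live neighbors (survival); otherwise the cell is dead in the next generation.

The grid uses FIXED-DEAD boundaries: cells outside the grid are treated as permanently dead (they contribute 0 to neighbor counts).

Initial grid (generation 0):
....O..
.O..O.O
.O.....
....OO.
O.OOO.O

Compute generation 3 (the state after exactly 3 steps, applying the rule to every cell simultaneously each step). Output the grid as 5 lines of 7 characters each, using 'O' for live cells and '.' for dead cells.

Answer: .......
...OOO.
...O...
..O..O.
..OOOO.

Derivation:
Simulating step by step:
Generation 0 (given above): 12 live cells
Generation 1: 9 live cells
.....O.
.....O.
....O..
.OO.OO.
...OO..
Generation 2: 10 live cells
.......
....OO.
...OO..
..O..O.
..OOOO.
Generation 3: 10 live cells
(generation 3 grid is the final answer)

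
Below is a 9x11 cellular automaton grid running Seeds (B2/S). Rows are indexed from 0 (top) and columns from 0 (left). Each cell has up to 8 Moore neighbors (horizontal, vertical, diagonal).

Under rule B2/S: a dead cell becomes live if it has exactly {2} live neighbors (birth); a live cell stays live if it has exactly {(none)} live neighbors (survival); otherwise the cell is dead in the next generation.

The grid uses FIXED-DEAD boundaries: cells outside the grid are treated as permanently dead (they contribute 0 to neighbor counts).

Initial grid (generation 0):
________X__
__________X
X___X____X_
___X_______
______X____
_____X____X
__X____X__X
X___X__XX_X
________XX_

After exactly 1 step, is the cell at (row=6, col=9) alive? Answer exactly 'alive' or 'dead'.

Answer: dead

Derivation:
Simulating step by step:
Generation 0 (given above): 19 live cells
Generation 1: 18 live cells
_________X_
________X__
___X______X
____XX_____
____XX_____
_______X_X_
_X_XXX_____
_X_X__X____
__________X

Cell (6,9) at generation 1: 0 -> dead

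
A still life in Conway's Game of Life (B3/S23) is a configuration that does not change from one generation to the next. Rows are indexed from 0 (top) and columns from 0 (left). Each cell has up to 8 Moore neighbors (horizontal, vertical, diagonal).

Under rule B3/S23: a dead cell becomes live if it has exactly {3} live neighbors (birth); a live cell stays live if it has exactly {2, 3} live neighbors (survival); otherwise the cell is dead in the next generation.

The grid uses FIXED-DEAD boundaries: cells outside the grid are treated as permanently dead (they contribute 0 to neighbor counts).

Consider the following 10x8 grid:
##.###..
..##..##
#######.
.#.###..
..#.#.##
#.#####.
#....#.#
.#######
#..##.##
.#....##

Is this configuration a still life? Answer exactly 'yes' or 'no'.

Answer: no

Derivation:
Compute generation 1 and compare to generation 0 (given above):
Generation 1:
.#.####.
.......#
#......#
#......#
.......#
..#.....
#......#
###.....
#.......
.....###
Cell (0,0) differs: gen0=1 vs gen1=0 -> NOT a still life.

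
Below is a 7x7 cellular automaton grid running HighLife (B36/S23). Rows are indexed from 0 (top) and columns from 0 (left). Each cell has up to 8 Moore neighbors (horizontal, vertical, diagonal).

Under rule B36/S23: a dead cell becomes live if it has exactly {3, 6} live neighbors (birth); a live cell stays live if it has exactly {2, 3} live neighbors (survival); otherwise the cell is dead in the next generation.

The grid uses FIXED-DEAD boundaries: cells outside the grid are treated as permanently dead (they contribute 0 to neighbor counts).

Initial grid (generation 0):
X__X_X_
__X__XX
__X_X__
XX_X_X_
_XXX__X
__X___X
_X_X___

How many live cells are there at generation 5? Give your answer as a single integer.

Simulating step by step:
Generation 0 (given above): 20 live cells
Generation 1: 19 live cells
____XXX
_XX__XX
__X_X_X
X_X__X_
X__XXXX
_______
__X____
Generation 2: 16 live cells
____X_X
_XX____
__X_X_X
__X____
_X_XXXX
___XXX_
_______
Generation 3: 11 live cells
_______
_XX____
__X____
_XX___X
______X
__XX__X
____X__
Generation 4: 12 live cells
_______
_XX____
___X___
_XX____
_X_X_XX
___X_X_
___X___
Generation 5: 13 live cells
_______
__X____
___X___
_X_XX__
_X_X_XX
___X_XX
____X__
Population at generation 5: 13

Answer: 13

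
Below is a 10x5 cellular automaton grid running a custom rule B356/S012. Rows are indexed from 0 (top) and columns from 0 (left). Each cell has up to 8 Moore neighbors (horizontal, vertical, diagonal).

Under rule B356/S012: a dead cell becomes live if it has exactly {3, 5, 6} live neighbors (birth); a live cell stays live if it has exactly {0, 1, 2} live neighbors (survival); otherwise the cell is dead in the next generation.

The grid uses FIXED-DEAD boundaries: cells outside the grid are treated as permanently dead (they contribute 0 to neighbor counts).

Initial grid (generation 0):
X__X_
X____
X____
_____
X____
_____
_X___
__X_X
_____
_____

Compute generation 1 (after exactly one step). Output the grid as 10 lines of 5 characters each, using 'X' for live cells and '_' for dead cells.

Simulating step by step:
Generation 0 (given above): 8 live cells
Generation 1: 9 live cells
(generation 1 grid is the final answer)

Answer: X__X_
XX___
X____
_____
X____
_____
_X___
__X_X
_____
_____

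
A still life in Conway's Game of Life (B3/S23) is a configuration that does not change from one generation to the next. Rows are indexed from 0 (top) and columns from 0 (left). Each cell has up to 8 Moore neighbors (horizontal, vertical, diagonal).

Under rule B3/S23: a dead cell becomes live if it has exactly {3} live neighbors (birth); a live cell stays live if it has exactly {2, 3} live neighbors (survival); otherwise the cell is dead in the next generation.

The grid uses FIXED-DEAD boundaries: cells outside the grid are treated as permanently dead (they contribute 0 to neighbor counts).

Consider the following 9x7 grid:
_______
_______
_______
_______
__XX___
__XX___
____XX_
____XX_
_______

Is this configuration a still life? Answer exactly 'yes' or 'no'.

Compute generation 1 and compare to generation 0 (given above):
Generation 1:
_______
_______
_______
_______
__XX___
__X____
_____X_
____XX_
_______
Cell (5,3) differs: gen0=1 vs gen1=0 -> NOT a still life.

Answer: no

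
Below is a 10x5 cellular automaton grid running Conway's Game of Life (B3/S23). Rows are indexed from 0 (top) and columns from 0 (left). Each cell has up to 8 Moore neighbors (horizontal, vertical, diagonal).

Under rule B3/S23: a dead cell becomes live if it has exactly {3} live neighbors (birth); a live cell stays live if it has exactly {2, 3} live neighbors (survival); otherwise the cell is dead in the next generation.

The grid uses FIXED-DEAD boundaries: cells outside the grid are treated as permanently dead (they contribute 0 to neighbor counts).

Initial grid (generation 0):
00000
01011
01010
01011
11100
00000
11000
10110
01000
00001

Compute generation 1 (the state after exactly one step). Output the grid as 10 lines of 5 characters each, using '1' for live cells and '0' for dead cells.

Simulating step by step:
Generation 0 (given above): 18 live cells
Generation 1: 19 live cells
(generation 1 grid is the final answer)

Answer: 00000
00011
11000
00011
11110
00100
11100
10100
01110
00000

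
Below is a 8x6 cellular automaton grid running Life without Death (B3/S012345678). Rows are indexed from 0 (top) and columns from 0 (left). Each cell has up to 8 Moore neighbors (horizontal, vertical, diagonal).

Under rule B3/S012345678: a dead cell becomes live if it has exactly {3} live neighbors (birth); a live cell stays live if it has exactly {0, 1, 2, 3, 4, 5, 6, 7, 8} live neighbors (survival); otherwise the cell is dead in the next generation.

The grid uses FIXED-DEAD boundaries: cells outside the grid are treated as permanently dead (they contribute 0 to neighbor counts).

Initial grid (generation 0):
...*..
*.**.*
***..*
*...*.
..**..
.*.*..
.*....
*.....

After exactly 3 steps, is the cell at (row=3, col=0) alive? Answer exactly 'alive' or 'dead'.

Answer: alive

Derivation:
Simulating step by step:
Generation 0 (given above): 17 live cells
Generation 1: 23 live cells
..***.
*.**.*
***..*
*...*.
.****.
.*.*..
***...
*.....
Generation 2: 27 live cells
.****.
*.**.*
***..*
*...**
*****.
.*.**.
***...
*.....
Generation 3: 28 live cells
.****.
*.**.*
***..*
*...**
*****.
.*.**.
****..
*.....

Cell (3,0) at generation 3: 1 -> alive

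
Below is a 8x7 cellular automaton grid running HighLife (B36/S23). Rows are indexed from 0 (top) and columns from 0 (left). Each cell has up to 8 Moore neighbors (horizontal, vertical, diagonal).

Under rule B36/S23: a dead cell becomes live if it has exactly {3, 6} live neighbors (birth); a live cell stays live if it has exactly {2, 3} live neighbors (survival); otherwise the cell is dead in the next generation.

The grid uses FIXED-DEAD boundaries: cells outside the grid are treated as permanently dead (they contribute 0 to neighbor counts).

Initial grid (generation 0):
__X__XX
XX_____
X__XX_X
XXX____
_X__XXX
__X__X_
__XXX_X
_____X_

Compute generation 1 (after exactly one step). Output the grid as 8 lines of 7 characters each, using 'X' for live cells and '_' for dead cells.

Answer: _X_____
XXXXX_X
_X_X___
X_X___X
X__XXXX
_XX____
__XXX_X
___XXX_

Derivation:
Simulating step by step:
Generation 0 (given above): 23 live cells
Generation 1: 26 live cells
(generation 1 grid is the final answer)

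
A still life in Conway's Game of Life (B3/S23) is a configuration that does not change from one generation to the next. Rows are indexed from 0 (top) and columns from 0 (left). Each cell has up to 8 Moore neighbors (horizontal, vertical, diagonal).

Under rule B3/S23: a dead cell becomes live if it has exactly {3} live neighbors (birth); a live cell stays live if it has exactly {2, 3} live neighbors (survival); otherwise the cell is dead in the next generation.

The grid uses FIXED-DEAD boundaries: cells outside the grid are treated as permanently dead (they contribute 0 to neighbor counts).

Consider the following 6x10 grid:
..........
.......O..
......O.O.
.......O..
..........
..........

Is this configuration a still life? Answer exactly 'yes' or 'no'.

Answer: yes

Derivation:
Compute generation 1 and compare to generation 0 (given above):
Generation 1:
..........
.......O..
......O.O.
.......O..
..........
..........
The grids are IDENTICAL -> still life.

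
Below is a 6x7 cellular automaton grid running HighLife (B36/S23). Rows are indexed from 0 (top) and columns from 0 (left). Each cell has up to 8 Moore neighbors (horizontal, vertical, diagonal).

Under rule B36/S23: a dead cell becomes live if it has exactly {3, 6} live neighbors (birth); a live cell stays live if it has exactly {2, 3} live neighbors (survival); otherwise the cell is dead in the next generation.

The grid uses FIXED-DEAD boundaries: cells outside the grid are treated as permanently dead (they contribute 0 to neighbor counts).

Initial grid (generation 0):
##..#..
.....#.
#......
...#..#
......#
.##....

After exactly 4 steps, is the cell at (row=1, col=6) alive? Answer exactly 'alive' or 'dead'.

Answer: dead

Derivation:
Simulating step by step:
Generation 0 (given above): 10 live cells
Generation 1: 3 live cells
.......
##.....
.......
.......
..#....
.......
Generation 2: 0 live cells
.......
.......
.......
.......
.......
.......
Generation 3: 0 live cells
.......
.......
.......
.......
.......
.......
Generation 4: 0 live cells
.......
.......
.......
.......
.......
.......

Cell (1,6) at generation 4: 0 -> dead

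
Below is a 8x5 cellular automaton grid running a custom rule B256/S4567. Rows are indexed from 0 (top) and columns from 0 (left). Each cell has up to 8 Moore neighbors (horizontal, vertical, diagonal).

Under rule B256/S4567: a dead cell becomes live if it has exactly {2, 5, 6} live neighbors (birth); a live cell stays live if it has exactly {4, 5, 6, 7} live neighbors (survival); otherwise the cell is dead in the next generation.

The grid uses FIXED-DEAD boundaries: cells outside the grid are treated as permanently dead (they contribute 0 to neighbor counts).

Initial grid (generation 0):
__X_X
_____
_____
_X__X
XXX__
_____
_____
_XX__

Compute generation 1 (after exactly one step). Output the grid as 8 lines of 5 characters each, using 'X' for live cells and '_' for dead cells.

Simulating step by step:
Generation 0 (given above): 9 live cells
Generation 1: 8 live cells
(generation 1 grid is the final answer)

Answer: ___X_
___X_
_____
___X_
___X_
X_X__
_XX__
_____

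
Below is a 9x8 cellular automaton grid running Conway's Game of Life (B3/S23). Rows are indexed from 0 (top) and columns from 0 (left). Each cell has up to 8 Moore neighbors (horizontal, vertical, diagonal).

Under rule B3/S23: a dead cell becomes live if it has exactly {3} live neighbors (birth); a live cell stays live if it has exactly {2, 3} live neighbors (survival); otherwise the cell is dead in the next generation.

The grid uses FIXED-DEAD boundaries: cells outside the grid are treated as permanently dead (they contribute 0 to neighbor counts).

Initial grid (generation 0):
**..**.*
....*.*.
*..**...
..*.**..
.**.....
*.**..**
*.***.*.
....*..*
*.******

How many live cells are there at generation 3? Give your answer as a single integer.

Answer: 16

Derivation:
Simulating step by step:
Generation 0 (given above): 34 live cells
Generation 1: 26 live cells
....***.
**....*.
........
..*.**..
....***.
*...****
..*.*.*.
.......*
...*****
Generation 2: 17 live cells
.....**.
......*.
.*...*..
...**.*.
.......*
.......*
...**...
.......*
....****
Generation 3: 16 live cells
.....**.
......*.
....***.
....***.
......**
........
........
...*...*
.....***
Population at generation 3: 16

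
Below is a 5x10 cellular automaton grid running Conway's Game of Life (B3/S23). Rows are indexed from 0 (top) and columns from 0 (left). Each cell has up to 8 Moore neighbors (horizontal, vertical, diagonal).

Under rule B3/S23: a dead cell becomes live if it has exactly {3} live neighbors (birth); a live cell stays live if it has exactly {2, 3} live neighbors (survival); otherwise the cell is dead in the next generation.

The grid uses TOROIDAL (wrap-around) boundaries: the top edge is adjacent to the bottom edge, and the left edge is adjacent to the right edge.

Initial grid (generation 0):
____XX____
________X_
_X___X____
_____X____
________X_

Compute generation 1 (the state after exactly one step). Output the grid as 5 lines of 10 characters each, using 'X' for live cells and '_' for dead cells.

Simulating step by step:
Generation 0 (given above): 7 live cells
Generation 1: 4 live cells
(generation 1 grid is the final answer)

Answer: __________
____XX____
__________
__________
____XX____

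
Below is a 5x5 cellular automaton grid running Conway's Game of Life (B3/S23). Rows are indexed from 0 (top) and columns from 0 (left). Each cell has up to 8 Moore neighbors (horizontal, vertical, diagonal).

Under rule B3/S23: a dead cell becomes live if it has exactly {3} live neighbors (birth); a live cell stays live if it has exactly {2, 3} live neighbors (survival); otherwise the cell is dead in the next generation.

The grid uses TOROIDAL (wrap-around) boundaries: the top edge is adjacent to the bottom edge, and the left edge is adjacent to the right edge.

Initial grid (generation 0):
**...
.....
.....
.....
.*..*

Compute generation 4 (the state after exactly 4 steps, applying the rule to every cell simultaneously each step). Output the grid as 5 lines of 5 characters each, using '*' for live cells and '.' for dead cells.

Answer: **...
.....
.....
.....
**...

Derivation:
Simulating step by step:
Generation 0 (given above): 4 live cells
Generation 1: 3 live cells
**...
.....
.....
.....
.*...
Generation 2: 4 live cells
**...
.....
.....
.....
**...
Generation 3: 4 live cells
**...
.....
.....
.....
**...
Generation 4: 4 live cells
(generation 4 grid is the final answer)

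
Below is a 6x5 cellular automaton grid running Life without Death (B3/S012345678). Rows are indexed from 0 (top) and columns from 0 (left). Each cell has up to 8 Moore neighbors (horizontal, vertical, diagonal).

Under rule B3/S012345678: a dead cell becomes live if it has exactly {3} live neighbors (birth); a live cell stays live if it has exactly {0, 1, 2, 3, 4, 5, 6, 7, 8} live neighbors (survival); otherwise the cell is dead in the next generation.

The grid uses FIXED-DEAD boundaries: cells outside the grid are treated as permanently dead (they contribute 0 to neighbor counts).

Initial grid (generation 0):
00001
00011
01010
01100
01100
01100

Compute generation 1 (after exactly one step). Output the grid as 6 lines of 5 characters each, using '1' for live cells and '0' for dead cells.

Simulating step by step:
Generation 0 (given above): 11 live cells
Generation 1: 18 live cells
(generation 1 grid is the final answer)

Answer: 00011
00111
01011
11110
11110
01100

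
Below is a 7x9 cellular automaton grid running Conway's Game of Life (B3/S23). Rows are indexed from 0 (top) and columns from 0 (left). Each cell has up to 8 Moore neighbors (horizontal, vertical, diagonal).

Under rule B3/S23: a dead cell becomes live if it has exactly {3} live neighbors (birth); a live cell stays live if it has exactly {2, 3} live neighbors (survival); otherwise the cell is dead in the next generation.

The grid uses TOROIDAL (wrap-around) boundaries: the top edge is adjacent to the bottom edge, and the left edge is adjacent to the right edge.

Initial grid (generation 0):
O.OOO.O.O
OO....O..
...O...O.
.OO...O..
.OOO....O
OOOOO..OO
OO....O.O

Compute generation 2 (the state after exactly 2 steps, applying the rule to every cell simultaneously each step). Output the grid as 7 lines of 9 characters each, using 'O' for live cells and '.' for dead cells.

Answer: .OOOO.OO.
OOOOO...O
.......O.
OO....OO.
O.......O
.....O...
...O.O...

Derivation:
Simulating step by step:
Generation 0 (given above): 29 live cells
Generation 1: 18 live cells
..OO..O..
OO..OOO..
O.....OO.
OO.....O.
....O...O
....O....
......O..
Generation 2: 22 live cells
(generation 2 grid is the final answer)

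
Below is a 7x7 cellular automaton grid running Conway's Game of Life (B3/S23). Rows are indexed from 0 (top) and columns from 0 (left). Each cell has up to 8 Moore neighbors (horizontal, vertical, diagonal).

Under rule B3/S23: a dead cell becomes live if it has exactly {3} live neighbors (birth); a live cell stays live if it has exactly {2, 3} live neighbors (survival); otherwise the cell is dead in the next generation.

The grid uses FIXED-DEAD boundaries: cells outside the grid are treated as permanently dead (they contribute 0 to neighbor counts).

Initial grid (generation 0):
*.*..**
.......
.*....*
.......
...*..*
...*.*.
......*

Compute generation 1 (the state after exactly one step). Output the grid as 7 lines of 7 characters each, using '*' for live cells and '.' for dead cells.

Answer: .......
.*...**
.......
.......
....*..
....***
.......

Derivation:
Simulating step by step:
Generation 0 (given above): 11 live cells
Generation 1: 7 live cells
(generation 1 grid is the final answer)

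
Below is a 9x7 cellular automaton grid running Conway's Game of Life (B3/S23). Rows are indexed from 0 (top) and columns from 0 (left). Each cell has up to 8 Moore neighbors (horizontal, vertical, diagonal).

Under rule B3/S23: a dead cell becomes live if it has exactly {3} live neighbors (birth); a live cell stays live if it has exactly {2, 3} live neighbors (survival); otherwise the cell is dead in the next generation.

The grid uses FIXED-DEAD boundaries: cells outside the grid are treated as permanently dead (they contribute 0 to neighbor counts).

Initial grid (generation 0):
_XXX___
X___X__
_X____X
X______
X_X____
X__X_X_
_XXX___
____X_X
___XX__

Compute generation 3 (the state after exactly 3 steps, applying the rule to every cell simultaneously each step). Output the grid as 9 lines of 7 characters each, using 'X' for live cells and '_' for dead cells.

Simulating step by step:
Generation 0 (given above): 20 live cells
Generation 1: 21 live cells
_XXX___
X__X___
XX_____
X______
X______
X__XX__
_XXX_X_
____XX_
___XXX_
Generation 2: 19 live cells
_XXX___
X__X___
XX_____
X______
XX_____
X__XX__
_XX__X_
______X
___X_X_
Generation 3: 21 live cells
(generation 3 grid is the final answer)

Answer: _XXX___
X__X___
XX_____
_______
XX_____
X__XX__
_XXXXX_
__X_XXX
_______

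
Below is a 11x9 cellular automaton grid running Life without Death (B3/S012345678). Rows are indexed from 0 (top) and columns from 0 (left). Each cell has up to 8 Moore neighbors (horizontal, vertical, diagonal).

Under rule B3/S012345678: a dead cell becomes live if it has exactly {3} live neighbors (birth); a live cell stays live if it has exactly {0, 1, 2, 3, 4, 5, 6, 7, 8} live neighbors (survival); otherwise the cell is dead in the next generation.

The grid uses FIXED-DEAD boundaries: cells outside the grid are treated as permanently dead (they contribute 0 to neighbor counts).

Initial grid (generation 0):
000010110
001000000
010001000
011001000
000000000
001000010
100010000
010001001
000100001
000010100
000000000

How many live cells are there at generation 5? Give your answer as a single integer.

Answer: 65

Derivation:
Simulating step by step:
Generation 0 (given above): 20 live cells
Generation 1: 29 live cells
000010110
001001100
010001000
011001000
011000000
001000010
110010000
010011001
000111011
000010100
000000000
Generation 2: 45 live cells
000010110
001011110
010011000
111001000
011100000
101100010
111111000
111011111
000111011
000110110
000000000
Generation 3: 51 live cells
000110110
001011110
110011000
111001000
011110000
101100010
111111001
111011111
010111011
000110111
000000000
Generation 4: 56 live cells
000110110
011011110
110011000
111001000
011110000
101101010
111111001
111011111
110111011
001110111
000000010
Generation 5: 65 live cells
001110110
111011110
110011000
111001000
011111100
101101110
111111001
111011111
110111011
011110111
000100111
Population at generation 5: 65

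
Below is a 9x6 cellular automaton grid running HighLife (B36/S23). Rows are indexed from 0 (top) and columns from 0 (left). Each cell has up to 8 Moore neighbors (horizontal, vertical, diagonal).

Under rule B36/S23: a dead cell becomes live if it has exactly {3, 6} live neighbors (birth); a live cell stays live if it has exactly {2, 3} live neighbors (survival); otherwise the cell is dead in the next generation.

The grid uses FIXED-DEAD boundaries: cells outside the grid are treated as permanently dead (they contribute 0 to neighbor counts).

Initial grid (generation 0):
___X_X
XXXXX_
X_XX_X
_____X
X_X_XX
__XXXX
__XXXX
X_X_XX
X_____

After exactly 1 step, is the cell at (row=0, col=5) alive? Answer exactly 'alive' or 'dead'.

Simulating step by step:
Generation 0 (given above): 29 live cells
Generation 1: 13 live cells
_X_X__
X____X
X____X
__X__X
_XX___
______
______
__X__X
_X____

Cell (0,5) at generation 1: 0 -> dead

Answer: dead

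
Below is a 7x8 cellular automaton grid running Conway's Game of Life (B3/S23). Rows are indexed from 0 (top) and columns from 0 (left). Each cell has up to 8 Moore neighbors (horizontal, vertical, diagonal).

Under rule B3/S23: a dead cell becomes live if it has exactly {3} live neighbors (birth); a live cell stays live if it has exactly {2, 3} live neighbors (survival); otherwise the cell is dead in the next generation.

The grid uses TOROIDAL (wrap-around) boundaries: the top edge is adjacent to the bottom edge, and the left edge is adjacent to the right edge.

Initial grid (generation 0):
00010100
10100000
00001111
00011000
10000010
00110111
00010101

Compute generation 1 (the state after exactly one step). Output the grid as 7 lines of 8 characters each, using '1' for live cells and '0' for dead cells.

Simulating step by step:
Generation 0 (given above): 20 live cells
Generation 1: 20 live cells
(generation 1 grid is the final answer)

Answer: 00110010
00010001
00001111
00011000
00100010
10110100
00010101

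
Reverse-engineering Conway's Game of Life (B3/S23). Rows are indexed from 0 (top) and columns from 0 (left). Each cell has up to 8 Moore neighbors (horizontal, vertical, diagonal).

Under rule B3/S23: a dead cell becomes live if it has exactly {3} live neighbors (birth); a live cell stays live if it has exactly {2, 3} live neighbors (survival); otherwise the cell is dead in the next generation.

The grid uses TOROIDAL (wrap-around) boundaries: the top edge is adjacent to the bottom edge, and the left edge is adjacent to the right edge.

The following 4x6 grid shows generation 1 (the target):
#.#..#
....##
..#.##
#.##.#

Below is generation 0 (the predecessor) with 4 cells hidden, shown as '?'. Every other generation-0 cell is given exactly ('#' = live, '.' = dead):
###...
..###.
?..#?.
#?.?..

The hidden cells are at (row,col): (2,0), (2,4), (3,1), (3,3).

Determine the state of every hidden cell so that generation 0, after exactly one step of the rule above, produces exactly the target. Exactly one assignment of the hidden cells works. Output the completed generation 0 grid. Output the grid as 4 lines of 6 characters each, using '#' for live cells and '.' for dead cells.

Hidden generation-0 cells (in order): (2,0), (2,4), (3,1), (3,3).
A hidden cell only influences target cells in its own 3x3 neighborhood. Try each of the 2^4 = 16 assignments, step the completed generation 0 forward once under B3/S23, and compare with the target:
  (2,0)=. (2,4)=. (3,1)=. (3,3)=. -> step gives (1,5)='.' but target has '#' -> reject
  (2,0)=. (2,4)=. (3,1)=. (3,3)=# -> step gives (0,2)='.' but target has '#' -> reject
  (2,0)=. (2,4)=. (3,1)=# (3,3)=. -> step gives (0,2)='.' but target has '#' -> reject
  (2,0)=. (2,4)=. (3,1)=# (3,3)=# -> step gives (0,2)='.' but target has '#' -> reject
  (2,0)=. (2,4)=# (3,1)=. (3,3)=. -> step reproduces the target at every cell -> ACCEPT
  (2,0)=. (2,4)=# (3,1)=. (3,3)=# -> step gives (0,2)='.' but target has '#' -> reject
  (2,0)=. (2,4)=# (3,1)=# (3,3)=. -> step gives (0,2)='.' but target has '#' -> reject
  (2,0)=. (2,4)=# (3,1)=# (3,3)=# -> step gives (0,2)='.' but target has '#' -> reject
  (2,0)=# (2,4)=. (3,1)=. (3,3)=. -> step gives (1,0)='#' but target has '.' -> reject
  (2,0)=# (2,4)=. (3,1)=. (3,3)=# -> step gives (0,2)='.' but target has '#' -> reject
  (2,0)=# (2,4)=. (3,1)=# (3,3)=. -> step gives (0,2)='.' but target has '#' -> reject
  (2,0)=# (2,4)=. (3,1)=# (3,3)=# -> step gives (0,2)='.' but target has '#' -> reject
  (2,0)=# (2,4)=# (3,1)=. (3,3)=. -> step gives (1,0)='#' but target has '.' -> reject
  (2,0)=# (2,4)=# (3,1)=. (3,3)=# -> step gives (0,2)='.' but target has '#' -> reject
  (2,0)=# (2,4)=# (3,1)=# (3,3)=. -> step gives (0,2)='.' but target has '#' -> reject
  (2,0)=# (2,4)=# (3,1)=# (3,3)=# -> step gives (0,2)='.' but target has '#' -> reject
Unique solution: (2,0)=dead, (2,4)=live, (3,1)=dead, (3,3)=dead.
Check: live-neighbor counts of every cell in the completed generation 0:
243423
244533
123433
243323
Applying B3/S23 to generation 0 with these counts gives:
#.#..#
....##
..#.##
#.##.#
which matches the target exactly.

Answer: ###...
..###.
...##.
#.....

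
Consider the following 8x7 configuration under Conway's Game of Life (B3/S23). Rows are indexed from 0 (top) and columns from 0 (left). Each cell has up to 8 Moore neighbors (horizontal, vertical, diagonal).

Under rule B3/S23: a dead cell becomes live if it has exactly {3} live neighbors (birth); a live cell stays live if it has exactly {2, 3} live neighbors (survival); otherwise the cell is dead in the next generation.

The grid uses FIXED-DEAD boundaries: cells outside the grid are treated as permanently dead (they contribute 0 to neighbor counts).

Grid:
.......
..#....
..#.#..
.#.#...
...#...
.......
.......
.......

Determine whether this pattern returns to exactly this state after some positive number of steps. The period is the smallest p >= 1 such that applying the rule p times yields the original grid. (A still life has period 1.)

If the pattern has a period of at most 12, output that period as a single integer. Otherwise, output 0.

Simulating and comparing each generation to the original:
Gen 0 (original, given above): 6 live cells
Gen 1: 6 live cells, differs from original
Gen 2: 6 live cells, MATCHES original -> period = 2

Answer: 2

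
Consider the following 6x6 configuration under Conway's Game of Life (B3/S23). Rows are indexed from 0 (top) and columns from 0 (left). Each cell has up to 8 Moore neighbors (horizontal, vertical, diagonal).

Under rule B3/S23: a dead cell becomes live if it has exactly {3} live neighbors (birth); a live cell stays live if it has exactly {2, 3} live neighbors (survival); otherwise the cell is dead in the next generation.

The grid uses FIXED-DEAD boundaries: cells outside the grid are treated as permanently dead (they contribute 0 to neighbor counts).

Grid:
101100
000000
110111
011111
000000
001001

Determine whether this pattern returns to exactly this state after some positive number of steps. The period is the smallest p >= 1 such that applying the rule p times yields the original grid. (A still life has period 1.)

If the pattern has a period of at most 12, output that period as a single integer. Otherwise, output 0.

Simulating and comparing each generation to the original:
Gen 0 (original, given above): 15 live cells
Gen 1: 9 live cells, differs from original
Gen 2: 7 live cells, differs from original
Gen 3: 3 live cells, differs from original
Gen 4: 3 live cells, differs from original
Gen 5: 3 live cells, differs from original
Gen 6: 3 live cells, differs from original
Gen 7: 3 live cells, differs from original
Gen 8: 3 live cells, differs from original
Gen 9: 3 live cells, differs from original
Gen 10: 3 live cells, differs from original
Gen 11: 3 live cells, differs from original
Gen 12: 3 live cells, differs from original
No period found within 12 steps.

Answer: 0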